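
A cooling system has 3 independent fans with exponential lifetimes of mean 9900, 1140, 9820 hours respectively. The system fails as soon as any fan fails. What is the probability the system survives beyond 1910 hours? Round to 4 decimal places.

The first failure time is exponential with rate Σλ_i = 1/9900 + 1/1140 + 1/9820 = 0.00108004 per hour.
P(min > 1910) = e^(−0.00108004·1910) = e^(−2.0629) ≈ 0.1271.

0.1271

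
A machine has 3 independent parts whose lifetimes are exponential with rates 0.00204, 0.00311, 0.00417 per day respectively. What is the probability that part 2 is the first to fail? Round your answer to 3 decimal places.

The time to first failure is exponential with rate Σλ = 0.00204 + 0.00311 + 0.00417 = 0.00932.
P(part 2 first) = λ_2/Σλ = 0.00311/0.00932 ≈ 0.334.

0.334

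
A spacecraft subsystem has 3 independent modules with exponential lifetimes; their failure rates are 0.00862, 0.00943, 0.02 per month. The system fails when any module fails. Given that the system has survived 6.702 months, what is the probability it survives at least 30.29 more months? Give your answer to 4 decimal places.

0.3158

Time to first failure ~ Exp(Σλ) with Σλ = 0.03805.
By memorylessness, P(T > 6.702+30.29 | T > 6.702) = P(T > 30.29) = e^(−0.03805·30.29) ≈ 0.3158.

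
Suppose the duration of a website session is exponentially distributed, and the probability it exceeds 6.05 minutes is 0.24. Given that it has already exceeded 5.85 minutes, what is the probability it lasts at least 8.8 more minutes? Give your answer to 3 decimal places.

From e^(−λ·6.05) = 0.24, λ = −ln(0.24)/6.05 = 0.235887.
Memoryless: P(X > 5.85+8.8 | X > 5.85) = P(X > 8.8) = e^(−0.235887·8.8) ≈ 0.125.

0.125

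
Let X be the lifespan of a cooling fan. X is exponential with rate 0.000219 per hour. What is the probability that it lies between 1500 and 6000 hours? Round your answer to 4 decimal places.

P(1500 < X < 6000) = e^(−λ·1500) − e^(−λ·6000) = 0.72000 − 0.26874 ≈ 0.4513.

0.4513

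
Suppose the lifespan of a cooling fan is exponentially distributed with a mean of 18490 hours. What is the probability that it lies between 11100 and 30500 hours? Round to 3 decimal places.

The rate is λ = 1/18490 = 0.0000540833 per hour.
P(11100 < X < 30500) = e^(−λ·11100) − e^(−λ·30500) = 0.54863 − 0.19214 ≈ 0.356.

0.356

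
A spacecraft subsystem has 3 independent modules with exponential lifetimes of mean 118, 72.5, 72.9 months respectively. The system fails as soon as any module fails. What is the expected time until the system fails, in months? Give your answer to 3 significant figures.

27.8

The first failure time is exponential with rate Σλ_i = 1/118 + 1/72.5 + 1/72.9 = 0.0359851 per month.
E[min] = 1/Σλ = 1/0.0359851 = 27.7893 months.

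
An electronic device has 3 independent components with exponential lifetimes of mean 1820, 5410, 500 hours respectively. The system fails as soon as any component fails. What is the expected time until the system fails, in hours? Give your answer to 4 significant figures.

The first failure time is exponential with rate Σλ_i = 1/1820 + 1/5410 + 1/500 = 0.00273429 per hour.
E[min] = 1/Σλ = 1/0.00273429 = 365.725 hours.

365.7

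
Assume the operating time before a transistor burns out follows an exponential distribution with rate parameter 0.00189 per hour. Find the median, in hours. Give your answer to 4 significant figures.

Set 1 − e^(−λt) = 0.5, so t = −ln(0.5)/λ = 0.69315/0.00189 ≈ 366.745 hours.

366.7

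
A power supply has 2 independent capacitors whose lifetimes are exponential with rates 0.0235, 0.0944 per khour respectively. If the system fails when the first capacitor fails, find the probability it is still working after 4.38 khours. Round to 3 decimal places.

0.597

The time to first failure is exponential with rate Σλ = 0.0235 + 0.0944 = 0.1179.
P(min > 4.38) = e^(−0.1179·4.38) = e^(−0.5164) ≈ 0.597.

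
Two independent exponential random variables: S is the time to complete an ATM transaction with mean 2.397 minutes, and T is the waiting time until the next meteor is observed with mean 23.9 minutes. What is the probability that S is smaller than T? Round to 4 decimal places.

λ_1 = 1/2.397 = 0.417188, λ_2 = 1/23.9 = 0.041841.
For independent exponentials, P(S < T) = λ_1/(λ_1+λ_2) = 0.417188/0.459029 ≈ 0.9088.

0.9088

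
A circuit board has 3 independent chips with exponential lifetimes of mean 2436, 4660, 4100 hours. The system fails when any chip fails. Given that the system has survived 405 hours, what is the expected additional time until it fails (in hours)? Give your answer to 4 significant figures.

1151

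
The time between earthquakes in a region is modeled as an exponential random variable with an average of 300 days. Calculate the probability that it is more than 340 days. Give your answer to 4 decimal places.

The rate is λ = 1/300 = 0.00333333 per day.
P(X > 340) = e^(−λ·340) = e^(−1.1333) ≈ 0.3220.

0.3220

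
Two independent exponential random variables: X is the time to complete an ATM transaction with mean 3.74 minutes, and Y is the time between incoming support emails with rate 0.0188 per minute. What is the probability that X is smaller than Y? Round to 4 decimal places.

0.9343

λ_1 = 1/3.74 = 0.26738, λ_2 = 0.0188.
For independent exponentials, P(X < Y) = λ_1/(λ_1+λ_2) = 0.26738/0.28618 ≈ 0.9343.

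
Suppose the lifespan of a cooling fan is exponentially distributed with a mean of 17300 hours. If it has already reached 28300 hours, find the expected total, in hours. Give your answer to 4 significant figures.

The rate is λ = 1/17300 = 0.0000578035 per hour.
By memorylessness, E[X | X > 28300] = 28300 + 1/λ = 28300 + 17300 = 45600 hours.

45600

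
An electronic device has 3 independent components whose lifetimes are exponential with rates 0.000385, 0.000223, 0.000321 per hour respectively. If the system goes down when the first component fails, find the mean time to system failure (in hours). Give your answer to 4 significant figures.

1076

The time to first failure is exponential with rate Σλ = 0.000385 + 0.000223 + 0.000321 = 0.000929.
E[min] = 1/Σλ = 1/0.000929 = 1076.43 hours.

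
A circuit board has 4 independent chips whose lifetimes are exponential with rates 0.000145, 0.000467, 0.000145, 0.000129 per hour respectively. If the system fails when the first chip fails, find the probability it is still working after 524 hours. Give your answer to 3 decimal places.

The time to first failure is exponential with rate Σλ = 0.000145 + 0.000467 + 0.000145 + 0.000129 = 0.000886.
P(min > 524) = e^(−0.000886·524) = e^(−0.46426) ≈ 0.629.

0.629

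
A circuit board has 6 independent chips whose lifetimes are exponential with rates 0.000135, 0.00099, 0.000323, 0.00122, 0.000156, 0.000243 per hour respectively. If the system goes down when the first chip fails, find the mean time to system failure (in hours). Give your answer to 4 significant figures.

326.1

The time to first failure is exponential with rate Σλ = 0.000135 + 0.00099 + 0.000323 + 0.00122 + 0.000156 + 0.000243 = 0.003067.
E[min] = 1/Σλ = 1/0.003067 = 326.052 hours.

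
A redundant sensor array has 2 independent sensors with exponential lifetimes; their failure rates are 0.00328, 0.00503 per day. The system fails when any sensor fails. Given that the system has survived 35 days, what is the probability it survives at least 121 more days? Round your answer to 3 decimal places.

0.366

Time to first failure ~ Exp(Σλ) with Σλ = 0.00831.
By memorylessness, P(T > 35+121 | T > 35) = P(T > 121) = e^(−0.00831·121) ≈ 0.366.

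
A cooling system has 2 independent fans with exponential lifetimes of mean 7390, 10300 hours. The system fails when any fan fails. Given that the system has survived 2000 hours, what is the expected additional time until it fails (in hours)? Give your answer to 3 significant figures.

First-failure rate Σλ = 1/7390 + 1/10300 = 0.000232405.
By memorylessness the expected residual is 1/Σλ = 4302.83 hours, regardless of the 2000 already elapsed.

4300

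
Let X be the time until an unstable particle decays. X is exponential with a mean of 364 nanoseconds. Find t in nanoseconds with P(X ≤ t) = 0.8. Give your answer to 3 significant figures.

586

The rate is λ = 1/364 = 0.00274725 per nanosecond.
Set 1 − e^(−λt) = 0.8, so t = −ln(0.2)/λ = 1.6094/0.00274725 ≈ 585.835 nanoseconds.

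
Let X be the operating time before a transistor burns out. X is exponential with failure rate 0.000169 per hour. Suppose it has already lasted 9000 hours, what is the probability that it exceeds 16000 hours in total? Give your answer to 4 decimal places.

By the memoryless property, P(X > 9000+7000 | X > 9000) = P(X > 7000).
P(X > 7000) = e^(−1.183) ≈ 0.3064.

0.3064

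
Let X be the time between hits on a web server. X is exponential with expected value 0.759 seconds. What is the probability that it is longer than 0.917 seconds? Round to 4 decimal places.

0.2987

The rate is λ = 1/0.759 = 1.31752 per second.
P(X > 0.917) = e^(−λ·0.917) = e^(−1.2082) ≈ 0.2987.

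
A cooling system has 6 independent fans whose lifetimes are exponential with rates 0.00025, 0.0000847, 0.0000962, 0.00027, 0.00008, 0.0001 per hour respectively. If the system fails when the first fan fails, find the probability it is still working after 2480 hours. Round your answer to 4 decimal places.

The time to first failure is exponential with rate Σλ = 0.00025 + 0.0000847 + 0.0000962 + 0.00027 + 0.00008 + 0.0001 = 0.0008809.
P(min > 2480) = e^(−0.0008809·2480) = e^(−2.1846) ≈ 0.1125.

0.1125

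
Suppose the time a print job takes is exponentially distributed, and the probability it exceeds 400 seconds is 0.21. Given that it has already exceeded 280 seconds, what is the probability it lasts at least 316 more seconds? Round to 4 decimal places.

From e^(−λ·400) = 0.21, λ = −ln(0.21)/400 = 0.00390162.
Memoryless: P(X > 280+316 | X > 280) = P(X > 316) = e^(−0.00390162·316) ≈ 0.2914.

0.2914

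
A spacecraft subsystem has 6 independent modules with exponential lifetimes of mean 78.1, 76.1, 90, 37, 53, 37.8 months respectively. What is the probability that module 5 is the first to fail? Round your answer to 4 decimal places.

Rates: λ_i = 1/mean_i → 0.0128041, 0.0131406, 0.0111111, 0.027027, 0.0188679, 0.026455; Σλ = 0.109406.
P(module 5 first) = λ_5/Σλ = 0.0188679/0.109406 ≈ 0.1725.

0.1725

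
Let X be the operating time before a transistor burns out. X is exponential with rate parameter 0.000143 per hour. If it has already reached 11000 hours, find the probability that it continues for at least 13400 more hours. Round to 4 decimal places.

The exponential is memoryless, so the remaining time is again Exp(λ): the condition X > 11000 is irrelevant.
P(X > 13400) = e^(−1.9162) ≈ 0.1472.

0.1472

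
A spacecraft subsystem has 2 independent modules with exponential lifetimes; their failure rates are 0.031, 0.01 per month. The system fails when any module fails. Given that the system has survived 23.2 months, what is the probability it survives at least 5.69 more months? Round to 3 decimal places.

0.792

Time to first failure ~ Exp(Σλ) with Σλ = 0.041.
By memorylessness, P(T > 23.2+5.69 | T > 23.2) = P(T > 5.69) = e^(−0.041·5.69) ≈ 0.792.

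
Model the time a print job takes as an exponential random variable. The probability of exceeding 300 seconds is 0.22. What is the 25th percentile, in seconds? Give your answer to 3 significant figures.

e^(−λ·300) = 0.22 ⇒ λ = −ln(0.22)/300 = 0.00504709.
25th percentile: 1 − e^(−λt) = 0.25, t = −ln(0.75)/λ = 56.9996 seconds.

57.0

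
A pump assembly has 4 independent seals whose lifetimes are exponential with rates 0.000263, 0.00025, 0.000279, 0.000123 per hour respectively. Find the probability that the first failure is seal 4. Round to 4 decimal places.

0.1344

The time to first failure is exponential with rate Σλ = 0.000263 + 0.00025 + 0.000279 + 0.000123 = 0.000915.
P(seal 4 first) = λ_4/Σλ = 0.000123/0.000915 ≈ 0.1344.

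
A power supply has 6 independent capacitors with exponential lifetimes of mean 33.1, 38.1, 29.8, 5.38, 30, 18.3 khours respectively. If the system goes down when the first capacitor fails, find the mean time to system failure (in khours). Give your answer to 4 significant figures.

The first failure time is exponential with rate Σλ_i = 1/33.1 + 1/38.1 + 1/29.8 + 1/5.38 + 1/30 + 1/18.3 = 0.363867 per khour.
E[min] = 1/Σλ = 1/0.363867 = 2.74826 khours.

2.748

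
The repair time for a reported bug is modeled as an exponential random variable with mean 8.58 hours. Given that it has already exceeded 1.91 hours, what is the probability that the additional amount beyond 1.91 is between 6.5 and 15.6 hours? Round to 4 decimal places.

The rate is λ = 1/8.58 = 0.11655 per hour.
Memoryless: the residual past 1.91 is again Exp(λ).
P(6.5 < residual < 15.6) = e^(−λ·6.5) − e^(−λ·15.6) = 0.46880 − 0.16232 ≈ 0.3065.

0.3065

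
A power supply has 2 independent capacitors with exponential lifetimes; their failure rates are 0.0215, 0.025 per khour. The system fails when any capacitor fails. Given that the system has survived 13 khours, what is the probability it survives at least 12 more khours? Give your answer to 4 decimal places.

Time to first failure ~ Exp(Σλ) with Σλ = 0.0465.
By memorylessness, P(T > 13+12 | T > 13) = P(T > 12) = e^(−0.0465·12) ≈ 0.5724.

0.5724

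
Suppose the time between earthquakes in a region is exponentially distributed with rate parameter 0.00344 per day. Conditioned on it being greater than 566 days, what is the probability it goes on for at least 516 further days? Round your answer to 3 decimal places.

The exponential is memoryless, so the remaining time is again Exp(λ): the condition X > 566 is irrelevant.
P(X > 516) = e^(−1.775) ≈ 0.169.

0.169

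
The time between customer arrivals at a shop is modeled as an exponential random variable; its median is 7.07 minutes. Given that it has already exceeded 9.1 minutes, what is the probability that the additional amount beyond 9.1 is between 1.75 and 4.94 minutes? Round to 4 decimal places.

0.2262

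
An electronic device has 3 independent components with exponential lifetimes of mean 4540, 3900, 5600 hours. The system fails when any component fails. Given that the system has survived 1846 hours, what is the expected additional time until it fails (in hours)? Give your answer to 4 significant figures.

First-failure rate Σλ = 1/4540 + 1/3900 + 1/5600 = 0.000655246.
By memorylessness the expected residual is 1/Σλ = 1526.14 hours, regardless of the 1846 already elapsed.

1526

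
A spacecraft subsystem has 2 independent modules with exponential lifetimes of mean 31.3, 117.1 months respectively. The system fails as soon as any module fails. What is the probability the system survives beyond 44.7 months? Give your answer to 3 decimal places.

The first failure time is exponential with rate Σλ_i = 1/31.3 + 1/117.1 = 0.0404886 per month.
P(min > 44.7) = e^(−0.0404886·44.7) = e^(−1.8098) ≈ 0.164.

0.164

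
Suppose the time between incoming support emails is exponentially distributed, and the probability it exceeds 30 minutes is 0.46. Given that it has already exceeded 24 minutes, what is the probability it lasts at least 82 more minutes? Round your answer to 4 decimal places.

From e^(−λ·30) = 0.46, λ = −ln(0.46)/30 = 0.0258843.
Memoryless: P(X > 24+82 | X > 24) = P(X > 82) = e^(−0.0258843·82) ≈ 0.1197.

0.1197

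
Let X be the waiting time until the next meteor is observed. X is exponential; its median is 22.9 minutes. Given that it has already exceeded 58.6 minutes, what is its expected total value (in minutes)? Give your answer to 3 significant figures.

91.6

For an exponential, median = ln(2)/λ, so λ = ln 2 / 22.9 = 0.0302684 per minute.
By memorylessness, E[X | X > 58.6] = 58.6 + 1/λ = 58.6 + 33.0377 = 91.6377 minutes.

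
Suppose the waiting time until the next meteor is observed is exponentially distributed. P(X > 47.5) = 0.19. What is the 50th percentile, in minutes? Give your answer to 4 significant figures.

19.83

e^(−λ·47.5) = 0.19 ⇒ λ = −ln(0.19)/47.5 = 0.0349628.
50th percentile: 1 − e^(−λt) = 0.5, t = −ln(0.5)/λ = 19.8253 minutes.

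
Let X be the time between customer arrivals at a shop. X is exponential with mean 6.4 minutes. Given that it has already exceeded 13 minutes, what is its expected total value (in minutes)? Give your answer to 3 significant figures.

The rate is λ = 1/6.4 = 0.15625 per minute.
By memorylessness, E[X | X > 13] = 13 + 1/λ = 13 + 6.4 = 19.4 minutes.

19.4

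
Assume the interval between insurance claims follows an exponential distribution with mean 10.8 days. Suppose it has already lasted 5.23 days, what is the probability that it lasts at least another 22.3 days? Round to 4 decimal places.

0.1268

The rate is λ = 1/10.8 = 0.0925926 per day.
The exponential is memoryless, so the remaining time is again Exp(λ): the condition X > 5.23 is irrelevant.
P(X > 22.3) = e^(−2.0648) ≈ 0.1268.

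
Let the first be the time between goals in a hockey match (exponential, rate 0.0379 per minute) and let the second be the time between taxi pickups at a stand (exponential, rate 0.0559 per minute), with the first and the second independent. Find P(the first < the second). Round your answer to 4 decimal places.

λ_1 = 0.0379, λ_2 = 0.0559.
For independent exponentials, P(the first < the second) = λ_1/(λ_1+λ_2) = 0.0379/0.0938 ≈ 0.4041.

0.4041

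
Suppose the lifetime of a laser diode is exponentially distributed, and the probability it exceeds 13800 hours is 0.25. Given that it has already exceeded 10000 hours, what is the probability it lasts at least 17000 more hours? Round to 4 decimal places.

From e^(−λ·13800) = 0.25, λ = −ln(0.25)/13800 = 0.000100456.
Memoryless: P(X > 10000+17000 | X > 10000) = P(X > 17000) = e^(−0.000100456·17000) ≈ 0.1813.

0.1813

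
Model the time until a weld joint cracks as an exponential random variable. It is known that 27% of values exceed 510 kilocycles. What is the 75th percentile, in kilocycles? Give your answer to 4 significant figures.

e^(−λ·510) = 0.27 ⇒ λ = −ln(0.27)/510 = 0.00256732.
75th percentile: 1 − e^(−λt) = 0.75, t = −ln(0.25)/λ = 539.977 kilocycles.

540.0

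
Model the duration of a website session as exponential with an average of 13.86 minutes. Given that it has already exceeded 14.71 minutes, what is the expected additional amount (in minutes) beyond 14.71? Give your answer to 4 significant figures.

13.86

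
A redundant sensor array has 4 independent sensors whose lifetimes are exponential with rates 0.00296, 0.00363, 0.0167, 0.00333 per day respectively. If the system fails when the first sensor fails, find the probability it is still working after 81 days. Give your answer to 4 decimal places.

0.1158

The time to first failure is exponential with rate Σλ = 0.00296 + 0.00363 + 0.0167 + 0.00333 = 0.02662.
P(min > 81) = e^(−0.02662·81) = e^(−2.1562) ≈ 0.1158.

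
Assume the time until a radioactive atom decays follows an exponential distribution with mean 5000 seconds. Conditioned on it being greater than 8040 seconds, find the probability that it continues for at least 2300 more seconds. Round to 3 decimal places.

The rate is λ = 1/5000 = 0.0002 per second.
By the memoryless property, P(X > 8040+2300 | X > 8040) = P(X > 2300).
P(X > 2300) = e^(−0.46) ≈ 0.631.

0.631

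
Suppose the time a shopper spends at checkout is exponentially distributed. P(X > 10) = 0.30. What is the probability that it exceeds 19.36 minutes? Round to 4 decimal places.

0.0972

e^(−λ·10) = 0.30 ⇒ λ = −ln(0.30)/10 = 0.120397.
P(X > 19.36) = e^(−0.120397·19.36) = e^(−2.3309) ≈ 0.0972.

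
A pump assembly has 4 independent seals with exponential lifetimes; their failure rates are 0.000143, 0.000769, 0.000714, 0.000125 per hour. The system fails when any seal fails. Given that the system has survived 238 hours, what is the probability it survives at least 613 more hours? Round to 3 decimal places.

0.342

Time to first failure ~ Exp(Σλ) with Σλ = 0.001751.
By memorylessness, P(T > 238+613 | T > 238) = P(T > 613) = e^(−0.001751·613) ≈ 0.342.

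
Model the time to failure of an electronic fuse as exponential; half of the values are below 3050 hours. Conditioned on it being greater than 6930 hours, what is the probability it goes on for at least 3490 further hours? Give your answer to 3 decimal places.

0.452

For an exponential, median = ln(2)/λ, so λ = ln 2 / 3050 = 0.000227261 per hour.
P(X > s+t | X > s) = e^(−λ(s+t))/e^(−λs) = e^(−λt), independent of s = 6930.
P(X > 3490) = e^(−0.79314) ≈ 0.452.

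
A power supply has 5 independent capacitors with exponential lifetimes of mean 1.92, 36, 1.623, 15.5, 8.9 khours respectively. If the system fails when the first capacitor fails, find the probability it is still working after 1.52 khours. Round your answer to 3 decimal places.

The first failure time is exponential with rate Σλ_i = 1/1.92 + 1/36 + 1/1.623 + 1/15.5 + 1/8.9 = 1.34163 per khour.
P(min > 1.52) = e^(−1.34163·1.52) = e^(−2.0393) ≈ 0.130.

0.130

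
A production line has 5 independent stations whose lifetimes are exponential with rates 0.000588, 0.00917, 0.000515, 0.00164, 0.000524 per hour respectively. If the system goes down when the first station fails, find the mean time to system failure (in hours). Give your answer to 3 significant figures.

The time to first failure is exponential with rate Σλ = 0.000588 + 0.00917 + 0.000515 + 0.00164 + 0.000524 = 0.012437.
E[min] = 1/Σλ = 1/0.012437 = 80.4052 hours.

80.4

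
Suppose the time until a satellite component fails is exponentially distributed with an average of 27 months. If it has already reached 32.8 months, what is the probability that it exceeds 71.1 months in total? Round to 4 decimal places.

0.2421

The rate is λ = 1/27 = 0.037037 per month.
By the memoryless property, P(X > 32.8+38.3 | X > 32.8) = P(X > 38.3).
P(X > 38.3) = e^(−1.4185) ≈ 0.2421.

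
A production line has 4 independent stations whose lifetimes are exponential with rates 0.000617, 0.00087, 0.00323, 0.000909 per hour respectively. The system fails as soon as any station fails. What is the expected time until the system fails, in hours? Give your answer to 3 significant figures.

The time to first failure is exponential with rate Σλ = 0.000617 + 0.00087 + 0.00323 + 0.000909 = 0.005626.
E[min] = 1/Σλ = 1/0.005626 = 177.746 hours.

178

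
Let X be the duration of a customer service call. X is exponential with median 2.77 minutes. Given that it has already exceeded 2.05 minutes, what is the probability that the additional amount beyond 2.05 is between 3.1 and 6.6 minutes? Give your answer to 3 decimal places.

For an exponential, median = ln(2)/λ, so λ = ln 2 / 2.77 = 0.250234 per minute.
Memoryless: the residual past 2.05 is again Exp(λ).
P(3.1 < residual < 6.6) = e^(−λ·3.1) − e^(−λ·6.6) = 0.46037 − 0.19175 ≈ 0.269.

0.269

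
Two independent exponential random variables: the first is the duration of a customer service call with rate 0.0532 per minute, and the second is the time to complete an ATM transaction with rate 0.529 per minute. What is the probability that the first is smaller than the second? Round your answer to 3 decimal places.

0.091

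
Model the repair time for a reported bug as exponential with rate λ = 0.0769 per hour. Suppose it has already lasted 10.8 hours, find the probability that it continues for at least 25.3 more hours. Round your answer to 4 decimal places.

0.1429

By the memoryless property, P(X > 10.8+25.3 | X > 10.8) = P(X > 25.3).
P(X > 25.3) = e^(−1.9456) ≈ 0.1429.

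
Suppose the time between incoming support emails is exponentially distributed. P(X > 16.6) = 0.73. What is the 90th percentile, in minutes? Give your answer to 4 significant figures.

121.5

e^(−λ·16.6) = 0.73 ⇒ λ = −ln(0.73)/16.6 = 0.0189585.
90th percentile: 1 − e^(−λt) = 0.9, t = −ln(0.1)/λ = 121.454 minutes.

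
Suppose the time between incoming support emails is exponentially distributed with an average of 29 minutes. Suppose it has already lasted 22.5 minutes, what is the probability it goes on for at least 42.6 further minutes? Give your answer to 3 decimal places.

The rate is λ = 1/29 = 0.0344828 per minute.
The exponential is memoryless, so the remaining time is again Exp(λ): the condition X > 22.5 is irrelevant.
P(X > 42.6) = e^(−1.469) ≈ 0.230.

0.230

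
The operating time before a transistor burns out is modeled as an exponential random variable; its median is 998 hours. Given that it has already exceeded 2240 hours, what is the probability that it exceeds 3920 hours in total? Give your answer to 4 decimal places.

For an exponential, median = ln(2)/λ, so λ = ln 2 / 998 = 0.000694536 per hour.
The exponential is memoryless, so the remaining time is again Exp(λ): the condition X > 2240 is irrelevant.
P(X > 1680) = e^(−1.1668) ≈ 0.3114.

0.3114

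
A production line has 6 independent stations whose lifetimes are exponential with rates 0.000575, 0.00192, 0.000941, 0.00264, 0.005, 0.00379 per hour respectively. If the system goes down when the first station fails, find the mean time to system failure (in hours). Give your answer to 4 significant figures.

67.27

The time to first failure is exponential with rate Σλ = 0.000575 + 0.00192 + 0.000941 + 0.00264 + 0.005 + 0.00379 = 0.014866.
E[min] = 1/Σλ = 1/0.014866 = 67.2676 hours.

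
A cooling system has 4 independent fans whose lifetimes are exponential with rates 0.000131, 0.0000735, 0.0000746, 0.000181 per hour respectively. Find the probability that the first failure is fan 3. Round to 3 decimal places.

The time to first failure is exponential with rate Σλ = 0.000131 + 0.0000735 + 0.0000746 + 0.000181 = 0.0004601.
P(fan 3 first) = λ_3/Σλ = 0.0000746/0.0004601 ≈ 0.162.

0.162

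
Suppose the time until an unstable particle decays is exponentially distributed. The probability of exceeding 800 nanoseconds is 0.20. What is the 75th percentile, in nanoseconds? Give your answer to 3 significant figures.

689

e^(−λ·800) = 0.20 ⇒ λ = −ln(0.20)/800 = 0.0020118.
75th percentile: 1 − e^(−λt) = 0.75, t = −ln(0.25)/λ = 689.082 nanoseconds.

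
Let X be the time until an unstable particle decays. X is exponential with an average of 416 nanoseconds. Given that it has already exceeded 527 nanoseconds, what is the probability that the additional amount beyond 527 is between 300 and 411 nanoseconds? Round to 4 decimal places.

0.1139

The rate is λ = 1/416 = 0.00240385 per nanosecond.
Memoryless: the residual past 527 is again Exp(λ).
P(300 < residual < 411) = e^(−λ·300) − e^(−λ·411) = 0.48619 − 0.37233 ≈ 0.1139.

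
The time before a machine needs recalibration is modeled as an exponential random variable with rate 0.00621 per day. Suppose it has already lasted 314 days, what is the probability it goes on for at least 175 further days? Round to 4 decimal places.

0.3373

P(X > s+t | X > s) = e^(−λ(s+t))/e^(−λs) = e^(−λt), independent of s = 314.
P(X > 175) = e^(−1.0868) ≈ 0.3373.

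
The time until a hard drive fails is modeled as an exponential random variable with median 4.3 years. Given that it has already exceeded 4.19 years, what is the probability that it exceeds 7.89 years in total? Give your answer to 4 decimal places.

For an exponential, median = ln(2)/λ, so λ = ln 2 / 4.3 = 0.161197 per year.
The exponential is memoryless, so the remaining time is again Exp(λ): the condition X > 4.19 is irrelevant.
P(X > 3.7) = e^(−0.59643) ≈ 0.5508.

0.5508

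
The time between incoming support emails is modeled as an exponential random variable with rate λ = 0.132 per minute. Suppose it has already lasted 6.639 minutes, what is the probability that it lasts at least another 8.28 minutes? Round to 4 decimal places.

0.3352

By the memoryless property, P(X > 6.639+8.28 | X > 6.639) = P(X > 8.28).
P(X > 8.28) = e^(−1.093) ≈ 0.3352.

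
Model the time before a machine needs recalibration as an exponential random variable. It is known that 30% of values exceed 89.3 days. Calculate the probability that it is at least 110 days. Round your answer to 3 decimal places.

e^(−λ·89.3) = 0.30 ⇒ λ = −ln(0.30)/89.3 = 0.0134823.
P(X > 110) = e^(−0.0134823·110) = e^(−1.4831) ≈ 0.227.

0.227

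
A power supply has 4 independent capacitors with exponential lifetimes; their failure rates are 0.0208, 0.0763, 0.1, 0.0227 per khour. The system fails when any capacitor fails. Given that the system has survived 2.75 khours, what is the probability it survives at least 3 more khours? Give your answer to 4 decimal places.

0.5172

Time to first failure ~ Exp(Σλ) with Σλ = 0.2198.
By memorylessness, P(T > 2.75+3 | T > 2.75) = P(T > 3) = e^(−0.2198·3) ≈ 0.5172.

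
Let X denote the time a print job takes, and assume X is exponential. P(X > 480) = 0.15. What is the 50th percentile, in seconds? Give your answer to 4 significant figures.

175.4

e^(−λ·480) = 0.15 ⇒ λ = −ln(0.15)/480 = 0.00395233.
50th percentile: 1 − e^(−λt) = 0.5, t = −ln(0.5)/λ = 175.377 seconds.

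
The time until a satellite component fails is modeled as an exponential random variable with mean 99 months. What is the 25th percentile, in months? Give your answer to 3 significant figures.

28.5

The rate is λ = 1/99 = 0.010101 per month.
Set 1 − e^(−λt) = 0.25, so t = −ln(0.75)/λ = 0.28768/0.010101 ≈ 28.4805 months.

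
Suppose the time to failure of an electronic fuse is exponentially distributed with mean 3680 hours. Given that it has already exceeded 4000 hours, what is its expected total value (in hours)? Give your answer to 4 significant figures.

The rate is λ = 1/3680 = 0.000271739 per hour.
By memorylessness, E[X | X > 4000] = 4000 + 1/λ = 4000 + 3680 = 7680 hours.

7680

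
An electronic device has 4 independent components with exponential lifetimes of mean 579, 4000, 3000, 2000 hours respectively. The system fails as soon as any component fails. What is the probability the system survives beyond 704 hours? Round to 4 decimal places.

The first failure time is exponential with rate Σλ_i = 1/579 + 1/4000 + 1/3000 + 1/2000 = 0.00281045 per hour.
P(min > 704) = e^(−0.00281045·704) = e^(−1.9786) ≈ 0.1383.

0.1383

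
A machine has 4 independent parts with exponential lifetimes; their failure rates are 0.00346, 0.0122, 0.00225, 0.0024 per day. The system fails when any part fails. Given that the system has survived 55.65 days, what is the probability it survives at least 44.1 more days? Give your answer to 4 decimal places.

0.4083

Time to first failure ~ Exp(Σλ) with Σλ = 0.02031.
By memorylessness, P(T > 55.65+44.1 | T > 55.65) = P(T > 44.1) = e^(−0.02031·44.1) ≈ 0.4083.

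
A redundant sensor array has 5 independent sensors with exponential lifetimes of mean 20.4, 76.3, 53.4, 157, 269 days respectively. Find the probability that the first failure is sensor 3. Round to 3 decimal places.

0.206

Rates: λ_i = 1/mean_i → 0.0490196, 0.0131062, 0.0187266, 0.00636943, 0.00371747; Σλ = 0.0909393.
P(sensor 3 first) = λ_3/Σλ = 0.0187266/0.0909393 ≈ 0.206.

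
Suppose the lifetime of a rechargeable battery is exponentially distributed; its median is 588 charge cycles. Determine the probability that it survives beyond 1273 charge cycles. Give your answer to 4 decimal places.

0.2230

For an exponential, median = ln(2)/λ, so λ = ln 2 / 588 = 0.00117882 per charge cycle.
P(X > 1273) = e^(−λ·1273) = e^(−1.5006) ≈ 0.2230.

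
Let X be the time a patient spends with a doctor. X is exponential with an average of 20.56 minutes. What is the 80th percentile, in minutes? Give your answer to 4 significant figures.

33.09

The rate is λ = 1/20.56 = 0.0486381 per minute.
Set 1 − e^(−λt) = 0.8, so t = −ln(0.2)/λ = 1.6094/0.0486381 ≈ 33.09 minutes.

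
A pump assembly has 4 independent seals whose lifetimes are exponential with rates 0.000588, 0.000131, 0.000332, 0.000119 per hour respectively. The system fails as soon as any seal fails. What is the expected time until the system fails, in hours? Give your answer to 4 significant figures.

The time to first failure is exponential with rate Σλ = 0.000588 + 0.000131 + 0.000332 + 0.000119 = 0.00117.
E[min] = 1/Σλ = 1/0.00117 = 854.701 hours.

854.7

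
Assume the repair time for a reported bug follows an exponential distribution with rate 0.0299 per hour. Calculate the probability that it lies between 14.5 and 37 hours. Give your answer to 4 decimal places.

0.3174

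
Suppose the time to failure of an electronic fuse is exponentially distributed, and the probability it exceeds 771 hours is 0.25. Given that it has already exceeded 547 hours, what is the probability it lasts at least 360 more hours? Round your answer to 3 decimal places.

From e^(−λ·771) = 0.25, λ = −ln(0.25)/771 = 0.00179805.
Memoryless: P(X > 547+360 | X > 547) = P(X > 360) = e^(−0.00179805·360) ≈ 0.523.

0.523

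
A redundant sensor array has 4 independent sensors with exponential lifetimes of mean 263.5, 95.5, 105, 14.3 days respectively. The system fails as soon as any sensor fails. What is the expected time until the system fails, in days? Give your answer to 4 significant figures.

The first failure time is exponential with rate Σλ_i = 1/263.5 + 1/95.5 + 1/105 + 1/14.3 = 0.0937202 per day.
E[min] = 1/Σλ = 1/0.0937202 = 10.6701 days.

10.67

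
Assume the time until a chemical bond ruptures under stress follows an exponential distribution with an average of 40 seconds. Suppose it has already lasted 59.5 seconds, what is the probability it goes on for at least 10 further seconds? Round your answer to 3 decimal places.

The rate is λ = 1/40 = 0.025 per second.
P(X > s+t | X > s) = e^(−λ(s+t))/e^(−λs) = e^(−λt), independent of s = 59.5.
P(X > 10) = e^(−0.25) ≈ 0.779.

0.779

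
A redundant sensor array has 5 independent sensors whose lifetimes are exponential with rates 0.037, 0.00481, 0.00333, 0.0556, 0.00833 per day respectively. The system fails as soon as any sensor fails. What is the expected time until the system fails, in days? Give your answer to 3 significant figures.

The time to first failure is exponential with rate Σλ = 0.037 + 0.00481 + 0.00333 + 0.0556 + 0.00833 = 0.10907.
E[min] = 1/Σλ = 1/0.10907 = 9.16842 days.

9.17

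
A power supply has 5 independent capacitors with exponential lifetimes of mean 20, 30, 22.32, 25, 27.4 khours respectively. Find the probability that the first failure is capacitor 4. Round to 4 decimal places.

0.1955

Rates: λ_i = 1/mean_i → 0.05, 0.0333333, 0.0448029, 0.04, 0.0364964; Σλ = 0.204633.
P(capacitor 4 first) = λ_4/Σλ = 0.04/0.204633 ≈ 0.1955.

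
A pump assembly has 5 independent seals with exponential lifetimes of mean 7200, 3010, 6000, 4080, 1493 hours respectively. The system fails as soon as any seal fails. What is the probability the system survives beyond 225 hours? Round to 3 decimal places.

The first failure time is exponential with rate Σλ_i = 1/7200 + 1/3010 + 1/6000 + 1/4080 + 1/1493 = 0.00155267 per hour.
P(min > 225) = e^(−0.00155267·225) = e^(−0.34935) ≈ 0.705.

0.705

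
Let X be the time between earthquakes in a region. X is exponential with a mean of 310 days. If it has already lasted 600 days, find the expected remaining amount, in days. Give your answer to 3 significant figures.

310

The rate is λ = 1/310 = 0.00322581 per day.
By memorylessness, the remaining amount past any threshold is again Exp(λ) with mean 1/λ = 310 days.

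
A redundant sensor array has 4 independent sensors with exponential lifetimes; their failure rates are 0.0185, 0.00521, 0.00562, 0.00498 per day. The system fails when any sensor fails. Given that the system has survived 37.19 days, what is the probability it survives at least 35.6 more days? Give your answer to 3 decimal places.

0.295

Time to first failure ~ Exp(Σλ) with Σλ = 0.03431.
By memorylessness, P(T > 37.19+35.6 | T > 37.19) = P(T > 35.6) = e^(−0.03431·35.6) ≈ 0.295.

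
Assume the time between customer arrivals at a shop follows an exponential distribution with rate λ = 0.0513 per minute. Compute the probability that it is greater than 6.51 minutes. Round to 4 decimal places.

0.7161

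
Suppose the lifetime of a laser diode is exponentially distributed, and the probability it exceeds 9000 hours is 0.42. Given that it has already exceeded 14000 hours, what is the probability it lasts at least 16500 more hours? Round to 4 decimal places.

0.2038

From e^(−λ·9000) = 0.42, λ = −ln(0.42)/9000 = 0.000096389.
Memoryless: P(X > 14000+16500 | X > 14000) = P(X > 16500) = e^(−0.000096389·16500) ≈ 0.2038.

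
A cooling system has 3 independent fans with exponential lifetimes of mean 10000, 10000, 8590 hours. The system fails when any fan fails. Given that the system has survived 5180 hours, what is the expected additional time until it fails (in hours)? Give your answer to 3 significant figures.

3160

First-failure rate Σλ = 1/10000 + 1/10000 + 1/8590 = 0.000316414.
By memorylessness the expected residual is 1/Σλ = 3160.41 hours, regardless of the 5180 already elapsed.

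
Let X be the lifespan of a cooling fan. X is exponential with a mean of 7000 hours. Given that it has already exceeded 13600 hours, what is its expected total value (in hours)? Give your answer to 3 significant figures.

The rate is λ = 1/7000 = 0.000142857 per hour.
By memorylessness, E[X | X > 13600] = 13600 + 1/λ = 13600 + 7000 = 20600 hours.

20600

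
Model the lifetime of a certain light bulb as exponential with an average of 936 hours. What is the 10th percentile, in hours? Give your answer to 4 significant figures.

The rate is λ = 1/936 = 0.00106838 per hour.
Set 1 − e^(−λt) = 0.1, so t = −ln(0.9)/λ = 0.10536/0.00106838 ≈ 98.6174 hours.

98.62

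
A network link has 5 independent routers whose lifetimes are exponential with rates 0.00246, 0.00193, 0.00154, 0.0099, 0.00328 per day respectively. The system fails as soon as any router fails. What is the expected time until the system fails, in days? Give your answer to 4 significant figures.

The time to first failure is exponential with rate Σλ = 0.00246 + 0.00193 + 0.00154 + 0.0099 + 0.00328 = 0.01911.
E[min] = 1/Σλ = 1/0.01911 = 52.3286 days.

52.33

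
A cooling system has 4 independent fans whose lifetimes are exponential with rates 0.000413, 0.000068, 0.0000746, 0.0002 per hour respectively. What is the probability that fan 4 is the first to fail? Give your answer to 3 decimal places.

The time to first failure is exponential with rate Σλ = 0.000413 + 0.000068 + 0.0000746 + 0.0002 = 0.0007556.
P(fan 4 first) = λ_4/Σλ = 0.0002/0.0007556 ≈ 0.265.

0.265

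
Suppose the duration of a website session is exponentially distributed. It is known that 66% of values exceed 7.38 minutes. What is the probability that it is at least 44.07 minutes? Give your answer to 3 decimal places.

e^(−λ·7.38) = 0.66 ⇒ λ = −ln(0.66)/7.38 = 0.0563029.
P(X > 44.07) = e^(−0.0563029·44.07) = e^(−2.4813) ≈ 0.084.

0.084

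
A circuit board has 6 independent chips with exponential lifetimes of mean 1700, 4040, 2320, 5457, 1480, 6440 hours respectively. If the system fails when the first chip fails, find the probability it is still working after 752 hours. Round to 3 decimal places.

0.180

The first failure time is exponential with rate Σλ_i = 1/1700 + 1/4040 + 1/2320 + 1/5457 + 1/1480 + 1/6440 = 0.002281 per hour.
P(min > 752) = e^(−0.002281·752) = e^(−1.7153) ≈ 0.180.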